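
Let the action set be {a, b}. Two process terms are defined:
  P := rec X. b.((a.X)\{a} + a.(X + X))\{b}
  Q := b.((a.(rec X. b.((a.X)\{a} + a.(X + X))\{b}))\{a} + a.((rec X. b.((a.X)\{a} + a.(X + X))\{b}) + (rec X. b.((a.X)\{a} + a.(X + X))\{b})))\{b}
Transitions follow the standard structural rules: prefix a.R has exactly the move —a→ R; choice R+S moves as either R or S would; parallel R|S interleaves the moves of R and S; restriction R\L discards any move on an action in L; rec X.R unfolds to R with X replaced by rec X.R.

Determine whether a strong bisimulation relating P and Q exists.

bisimilar

Reachable graph of P (3 states):
  s0 = rec X. b.((a.X)\{a} + a.(X + X))\{b} → =b=> s1
  s1 = ((a.(rec X. b.((a.X)\{a} + a.(X + X))\{b}))\{a} + a.((rec X. b.((a.X)\{a} + a.(X + X))\{b}) + (rec X. b.((a.X)\{a} + a.(X + X))\{b})))\{b} → =a=> s2
  s2 = ((rec X. b.((a.X)\{a} + a.(X + X))\{b}) + (rec X. b.((a.X)\{a} + a.(X + X))\{b}))\{b} → stopped
Reachable graph of Q (3 states):
  t0 = b.((a.(rec X. b.((a.X)\{a} + a.(X + X))\{b}))\{a} + a.((rec X. b.((a.X)\{a} + a.(X + X))\{b}) + (rec X. b.((a.X)\{a} + a.(X + X))\{b})))\{b} → =b=> t1
  t1 = ((a.(rec X. b.((a.X)\{a} + a.(X + X))\{b}))\{a} + a.((rec X. b.((a.X)\{a} + a.(X + X))\{b}) + (rec X. b.((a.X)\{a} + a.(X + X))\{b})))\{b} → =a=> t2
  t2 = ((rec X. b.((a.X)\{a} + a.(X + X))\{b}) + (rec X. b.((a.X)\{a} + a.(X + X))\{b}))\{b} → stopped
Coarsest stable partition (strong bisimilarity classes):
  B0 = {s0, t0}
  B1 = {s1, t1}
  B2 = {s2, t2}
s0 ∈ B0, t0 ∈ B0 → same block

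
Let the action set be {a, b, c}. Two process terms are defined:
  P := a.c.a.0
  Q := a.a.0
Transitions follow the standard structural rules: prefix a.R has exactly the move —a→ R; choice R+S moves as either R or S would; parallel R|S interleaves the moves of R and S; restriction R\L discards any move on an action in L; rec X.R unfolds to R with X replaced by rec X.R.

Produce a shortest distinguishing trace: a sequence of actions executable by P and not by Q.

ac

P's transition system — 4 states:
  u0 = a.c.a.0 has moves ··a··> u1
  u1 = c.a.0 has moves ··c··> u2
  u2 = a.0 has moves ··a··> u3
  u3 = 0 has moves ·
Q's transition system — 3 states:
  v0 = a.a.0 has moves ··a··> v1
  v1 = a.0 has moves ··a··> v2
  v2 = 0 has moves ·
Run σ = ⟨ac⟩ on P: start {u0}
  step 1 (a): {u1}
  step 2 (c): {u2}
  P completes σ.
Run σ = ⟨ac⟩ on Q: start {v0}
  step 1 (a): {v1}
  step 2 (c): no successor for Q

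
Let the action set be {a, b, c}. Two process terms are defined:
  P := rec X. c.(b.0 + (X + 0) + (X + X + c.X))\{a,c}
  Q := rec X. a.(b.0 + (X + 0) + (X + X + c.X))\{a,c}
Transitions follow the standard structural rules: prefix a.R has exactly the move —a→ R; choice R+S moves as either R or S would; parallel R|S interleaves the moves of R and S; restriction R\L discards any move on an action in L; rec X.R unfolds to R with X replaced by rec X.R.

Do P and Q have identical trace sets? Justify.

LTS(P): 3 reachable states
  p0 = rec X. c.(b.0 + (X + 0) + (X + X + c.X))\{a,c} has moves —c→ p1
  p1 = (b.0 + ((rec X. c.(b.0 + (X + 0) + (X + X + c.X))\{a,c}) + 0) + ((rec X. c.(b.0 + (X + 0) + (X + X + c.X))\{a,c}) + (rec X. c.(b.0 + (X + 0) + (X + X + c.X))\{a,c}) + c.(rec X. c.(b.0 + (X + 0) + (X + X + c.X))\{a,c})))\{a,c} has moves —b→ p2
  p2 = 0\{a,c} has moves stopped
LTS(Q): 3 reachable states
  q0 = rec X. a.(b.0 + (X + 0) + (X + X + c.X))\{a,c} has moves —a→ q1
  q1 = (b.0 + ((rec X. a.(b.0 + (X + 0) + (X + X + c.X))\{a,c}) + 0) + ((rec X. a.(b.0 + (X + 0) + (X + X + c.X))\{a,c}) + (rec X. a.(b.0 + (X + 0) + (X + X + c.X))\{a,c}) + c.(rec X. a.(b.0 + (X + 0) + (X + X + c.X))\{a,c})))\{a,c} has moves —b→ q2
  q2 = 0\{a,c} has moves stopped
Executing c from P (initial set {p0}):
  [1] c ⇒ {p1}
  P completes σ.
Executing c from Q (initial set {q0}):
  [1] c ⇒ ∅ (Q stuck)

NO — witness ⟨c⟩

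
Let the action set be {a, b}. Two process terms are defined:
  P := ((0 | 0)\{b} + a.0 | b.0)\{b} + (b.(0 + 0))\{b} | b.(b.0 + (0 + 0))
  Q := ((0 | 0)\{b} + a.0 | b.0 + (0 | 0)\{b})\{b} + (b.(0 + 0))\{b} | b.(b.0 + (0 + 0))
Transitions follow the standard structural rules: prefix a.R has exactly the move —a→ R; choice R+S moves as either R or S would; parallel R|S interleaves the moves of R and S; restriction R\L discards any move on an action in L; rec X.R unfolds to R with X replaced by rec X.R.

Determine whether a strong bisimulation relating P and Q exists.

P ~ Q

P's transition system — 4 states:
  m0 = ((0 | 0)\{b} + a.0 | b.0)\{b} + (b.(0 + 0))\{b} | b.(b.0 + (0 + 0)) has moves =a=> m1, =b=> m2
  m1 = (0 | b.0)\{b} has moves deadlocked
  m2 = (b.(0 + 0))\{b} | (b.0 + (0 + 0)) has moves =b=> m3
  m3 = (b.(0 + 0))\{b} | 0 has moves deadlocked
Q's transition system — 4 states:
  n0 = ((0 | 0)\{b} + a.0 | b.0 + (0 | 0)\{b})\{b} + (b.(0 + 0))\{b} | b.(b.0 + (0 + 0)) has moves =a=> n1, =b=> n2
  n1 = (0 | b.0)\{b} has moves deadlocked
  n2 = (b.(0 + 0))\{b} | (b.0 + (0 + 0)) has moves =b=> n3
  n3 = (b.(0 + 0))\{b} | 0 has moves deadlocked
Partition-refinement fixed point:
  B0 = {m0, n0}
  B1 = {m1, m3, n1, n3}
  B2 = {m2, n2}
m0 ∈ B0, n0 ∈ B0 → same block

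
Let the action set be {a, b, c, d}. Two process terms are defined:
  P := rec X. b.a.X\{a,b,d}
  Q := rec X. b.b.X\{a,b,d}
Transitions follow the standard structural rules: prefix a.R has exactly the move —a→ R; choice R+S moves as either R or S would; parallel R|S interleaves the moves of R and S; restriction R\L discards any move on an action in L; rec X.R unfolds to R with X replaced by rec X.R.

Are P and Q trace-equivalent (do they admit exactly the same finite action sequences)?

P's transition system — 3 states:
  u0 = rec X. b.a.X\{a,b,d} ⊢ =b=> u1
  u1 = a.(rec X. b.a.X\{a,b,d})\{a,b,d} ⊢ =a=> u2
  u2 = (rec X. b.a.X\{a,b,d})\{a,b,d} ⊢ ·
Q's transition system — 3 states:
  v0 = rec X. b.b.X\{a,b,d} ⊢ =b=> v1
  v1 = b.(rec X. b.b.X\{a,b,d})\{a,b,d} ⊢ =b=> v2
  v2 = (rec X. b.b.X\{a,b,d})\{a,b,d} ⊢ ·
Trace ⟨ba⟩ through P, begin at {u0}:
  [1] b ⇒ {u1}
  [2] a ⇒ {u2}
  P completes σ.
Trace ⟨ba⟩ through Q, begin at {v0}:
  [1] b ⇒ {v1}
  [2] a ⇒ ∅ (Q stuck)

trace-distinct — witness ⟨ba⟩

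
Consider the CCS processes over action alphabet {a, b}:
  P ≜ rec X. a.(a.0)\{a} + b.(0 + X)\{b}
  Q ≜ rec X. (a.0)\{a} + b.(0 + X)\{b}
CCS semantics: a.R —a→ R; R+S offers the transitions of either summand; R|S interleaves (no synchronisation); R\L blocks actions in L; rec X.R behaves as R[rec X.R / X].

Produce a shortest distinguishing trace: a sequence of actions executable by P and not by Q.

a

P's transition system — 4 states:
  u0 = rec X. a.(a.0)\{a} + b.(0 + X)\{b} | ··a··> u1, ··b··> u2
  u1 = (a.0)\{a} | ·
  u2 = (0 + (rec X. a.(a.0)\{a} + b.(0 + X)\{b}))\{b} | ··a··> u3
  u3 = (a.0)\{a}\{b} | ·
Q's transition system — 2 states:
  v0 = rec X. (a.0)\{a} + b.(0 + X)\{b} | ··b··> v1
  v1 = (0 + (rec X. (a.0)\{a} + b.(0 + X)\{b}))\{b} | ·
Trace ⟨a⟩ through P, begin at {u0}:
  after a @ step 1: {u1}
  — P admits the full trace.
Trace ⟨a⟩ through Q, begin at {v0}:
  after a @ step 1: ∅  — Q cannot continue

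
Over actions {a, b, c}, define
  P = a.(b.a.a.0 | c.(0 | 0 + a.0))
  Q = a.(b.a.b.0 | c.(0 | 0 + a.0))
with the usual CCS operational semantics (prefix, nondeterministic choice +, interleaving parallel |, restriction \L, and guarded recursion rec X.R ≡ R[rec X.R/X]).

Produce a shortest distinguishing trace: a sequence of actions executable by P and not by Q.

abaa

LTS(P): 13 reachable states
  m0 = a.(b.a.a.0 | c.(0 | 0 + a.0)) has moves --a--▸ m1
  m1 = b.a.a.0 | c.(0 | 0 + a.0) has moves --b--▸ m2, --c--▸ m3
  m2 = a.a.0 | c.(0 | 0 + a.0) has moves --a--▸ m4, --c--▸ m5
  m3 = b.a.a.0 | (0 | 0 + a.0) has moves --a--▸ m6, --b--▸ m5
  m4 = a.0 | c.(0 | 0 + a.0) has moves --a--▸ m7, --c--▸ m8
  m5 = a.a.0 | (0 | 0 + a.0) has moves --a--▸ m8, --a--▸ m9
  m6 = b.a.a.0 | 0 has moves --b--▸ m9
  m7 = 0 | c.(0 | 0 + a.0) has moves --c--▸ m10
  m8 = a.0 | (0 | 0 + a.0) has moves --a--▸ m10, --a--▸ m11
  m9 = a.a.0 | 0 has moves --a--▸ m11
  m10 = 0 | (0 | 0 + a.0) has moves --a--▸ m12
  m11 = a.0 | 0 has moves --a--▸ m12
  m12 = 0 | 0 has moves ∅
LTS(Q): 13 reachable states
  n0 = a.(b.a.b.0 | c.(0 | 0 + a.0)) has moves --a--▸ n1
  n1 = b.a.b.0 | c.(0 | 0 + a.0) has moves --b--▸ n2, --c--▸ n3
  n2 = a.b.0 | c.(0 | 0 + a.0) has moves --a--▸ n4, --c--▸ n5
  n3 = b.a.b.0 | (0 | 0 + a.0) has moves --a--▸ n6, --b--▸ n5
  n4 = b.0 | c.(0 | 0 + a.0) has moves --b--▸ n7, --c--▸ n8
  n5 = a.b.0 | (0 | 0 + a.0) has moves --a--▸ n8, --a--▸ n9
  n6 = b.a.b.0 | 0 has moves --b--▸ n9
  n7 = 0 | c.(0 | 0 + a.0) has moves --c--▸ n10
  n8 = b.0 | (0 | 0 + a.0) has moves --a--▸ n11, --b--▸ n10
  n9 = a.b.0 | 0 has moves --a--▸ n11
  n10 = 0 | (0 | 0 + a.0) has moves --a--▸ n12
  n11 = b.0 | 0 has moves --b--▸ n12
  n12 = 0 | 0 has moves ∅
Trace ⟨abaa⟩ through P, begin at {m0}:
  after a @ step 1: {m1}
  after b @ step 2: {m2}
  after a @ step 3: {m4}
  after a @ step 4: {m7}
  — P admits the full trace.
Trace ⟨abaa⟩ through Q, begin at {n0}:
  after a @ step 1: {n1}
  after b @ step 2: {n2}
  after a @ step 3: {n4}
  after a @ step 4: ∅ (Q stuck)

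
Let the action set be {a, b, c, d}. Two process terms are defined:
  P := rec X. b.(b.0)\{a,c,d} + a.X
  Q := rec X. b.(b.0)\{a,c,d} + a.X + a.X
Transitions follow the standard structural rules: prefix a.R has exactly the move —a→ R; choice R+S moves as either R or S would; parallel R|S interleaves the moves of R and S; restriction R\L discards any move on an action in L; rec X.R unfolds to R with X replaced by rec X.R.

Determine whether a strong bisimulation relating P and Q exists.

P's transition system — 3 states:
  p0 = rec X. b.(b.0)\{a,c,d} + a.X has moves =a=> p0, =b=> p1
  p1 = (b.0)\{a,c,d} has moves =b=> p2
  p2 = 0\{a,c,d} has moves ·
Q's transition system — 3 states:
  q0 = rec X. b.(b.0)\{a,c,d} + a.X + a.X has moves =a=> q0, =b=> q1
  q1 = (b.0)\{a,c,d} has moves =b=> q2
  q2 = 0\{a,c,d} has moves ·
Partition-refinement fixed point:
  B0 = {p0, q0}
  B1 = {p1, q1}
  B2 = {p2, q2}
p0 ∈ B0, q0 ∈ B0 → same block

bisimilar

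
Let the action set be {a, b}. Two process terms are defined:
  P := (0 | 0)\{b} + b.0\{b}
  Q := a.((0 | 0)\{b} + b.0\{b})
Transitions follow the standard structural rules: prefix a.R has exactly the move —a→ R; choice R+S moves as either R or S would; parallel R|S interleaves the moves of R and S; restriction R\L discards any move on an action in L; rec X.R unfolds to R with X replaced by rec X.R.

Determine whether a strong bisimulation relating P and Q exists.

P ≁ Q

LTS(P): 2 reachable states
  u0 = (0 | 0)\{b} + b.0\{b} | ··b··> u1
  u1 = 0\{b} | (no moves)
LTS(Q): 3 reachable states
  v0 = a.((0 | 0)\{b} + b.0\{b}) | ··a··> v1
  v1 = (0 | 0)\{b} + b.0\{b} | ··b··> v2
  v2 = 0\{b} | (no moves)
Coarsest stable partition (strong bisimilarity classes):
  B0 = {u0, v1}
  B1 = {u1, v2}
  B2 = {v0}
u0 ∈ B0, v0 ∈ B2 → different blocks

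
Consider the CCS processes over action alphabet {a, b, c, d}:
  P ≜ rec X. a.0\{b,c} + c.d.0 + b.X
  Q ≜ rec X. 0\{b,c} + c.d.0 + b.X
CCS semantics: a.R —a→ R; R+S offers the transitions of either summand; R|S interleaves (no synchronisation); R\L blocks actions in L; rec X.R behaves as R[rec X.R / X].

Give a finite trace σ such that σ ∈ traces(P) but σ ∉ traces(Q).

a

LTS(P): 4 reachable states
  u0 = rec X. a.0\{b,c} + c.d.0 + b.X | =a=> u1, =b=> u0, =c=> u2
  u1 = 0\{b,c} | stopped
  u2 = d.0 | =d=> u3
  u3 = 0 | stopped
LTS(Q): 3 reachable states
  v0 = rec X. 0\{b,c} + c.d.0 + b.X | =b=> v0, =c=> v1
  v1 = d.0 | =d=> v2
  v2 = 0 | stopped
Run σ = ⟨a⟩ on P: start {u0}
  after a @ step 1: {u1}
  ✓ P
Run σ = ⟨a⟩ on Q: start {v0}
  after a @ step 1: no successor for Q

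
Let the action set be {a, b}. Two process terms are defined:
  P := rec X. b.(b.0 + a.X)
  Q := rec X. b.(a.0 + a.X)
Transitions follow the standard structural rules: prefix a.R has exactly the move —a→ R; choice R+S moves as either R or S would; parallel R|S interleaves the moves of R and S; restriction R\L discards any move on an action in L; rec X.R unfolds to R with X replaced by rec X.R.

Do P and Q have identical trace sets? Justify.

P's transition system — 3 states:
  p0 = rec X. b.(b.0 + a.X) :: ··b··> p1
  p1 = b.0 + a.(rec X. b.(b.0 + a.X)) :: ··a··> p0, ··b··> p2
  p2 = 0 :: ∅
Q's transition system — 3 states:
  q0 = rec X. b.(a.0 + a.X) :: ··b··> q1
  q1 = a.0 + a.(rec X. b.(a.0 + a.X)) :: ··a··> q0, ··a··> q2
  q2 = 0 :: ∅
Executing bb from P (initial set {p0}):
  after b @ step 1: {p1}
  after b @ step 2: {p2}
  ✓ P
Executing bb from Q (initial set {q0}):
  after b @ step 1: {q1}
  after b @ step 2: ∅ (Q stuck)

trace-distinct — witness ⟨bb⟩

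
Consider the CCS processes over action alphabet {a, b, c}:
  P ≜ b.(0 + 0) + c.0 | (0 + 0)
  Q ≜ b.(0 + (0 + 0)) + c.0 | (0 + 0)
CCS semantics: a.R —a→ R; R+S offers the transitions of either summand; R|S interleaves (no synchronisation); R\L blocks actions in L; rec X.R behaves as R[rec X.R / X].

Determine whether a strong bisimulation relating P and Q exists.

P's transition system — 3 states:
  m0 = b.(0 + 0) + c.0 | (0 + 0) ⊢ -b-> m1, -c-> m2
  m1 = 0 + 0 ⊢ (no moves)
  m2 = 0 | (0 + 0) ⊢ (no moves)
Q's transition system — 3 states:
  n0 = b.(0 + (0 + 0)) + c.0 | (0 + 0) ⊢ -b-> n1, -c-> n2
  n1 = 0 + (0 + 0) ⊢ (no moves)
  n2 = 0 | (0 + 0) ⊢ (no moves)
Bisimilarity quotient blocks:
  B0 = {m0, n0}
  B1 = {m1, m2, n1, n2}
m0 ∈ B0, n0 ∈ B0 → same block

bisimilar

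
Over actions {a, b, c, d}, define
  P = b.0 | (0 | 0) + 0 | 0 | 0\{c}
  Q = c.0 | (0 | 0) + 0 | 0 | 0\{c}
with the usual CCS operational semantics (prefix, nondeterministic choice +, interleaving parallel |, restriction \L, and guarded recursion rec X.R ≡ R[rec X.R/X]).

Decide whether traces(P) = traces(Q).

trace-distinct — witness ⟨b⟩

LTS(P): 2 reachable states
  p0 = b.0 | (0 | 0) + 0 | 0 | 0\{c} | —b→ p1
  p1 = 0 | (0 | 0) | (no moves)
LTS(Q): 2 reachable states
  q0 = c.0 | (0 | 0) + 0 | 0 | 0\{c} | —c→ q1
  q1 = 0 | (0 | 0) | (no moves)
Trace ⟨b⟩ through P, begin at {p0}:
  after b @ step 1: {p1}
  — P admits the full trace.
Trace ⟨b⟩ through Q, begin at {q0}:
  after b @ step 1: ∅  — Q cannot continue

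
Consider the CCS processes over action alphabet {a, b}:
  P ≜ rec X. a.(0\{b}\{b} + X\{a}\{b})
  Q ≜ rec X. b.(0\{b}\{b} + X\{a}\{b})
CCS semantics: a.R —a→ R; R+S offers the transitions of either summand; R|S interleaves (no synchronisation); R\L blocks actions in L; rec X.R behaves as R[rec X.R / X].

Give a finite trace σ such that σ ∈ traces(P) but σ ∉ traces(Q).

a

LTS(P): 2 reachable states
  s0 = rec X. a.(0\{b}\{b} + X\{a}\{b}) | —a→ s1
  s1 = 0\{b}\{b} + (rec X. a.(0\{b}\{b} + X\{a}\{b}))\{a}\{b} | ·
LTS(Q): 2 reachable states
  t0 = rec X. b.(0\{b}\{b} + X\{a}\{b}) | —b→ t1
  t1 = 0\{b}\{b} + (rec X. b.(0\{b}\{b} + X\{a}\{b}))\{a}\{b} | ·
Run σ = ⟨a⟩ on P: start {s0}
  [1] a ⇒ {s1}
  P completes σ.
Run σ = ⟨a⟩ on Q: start {t0}
  [1] a ⇒ no successor for Q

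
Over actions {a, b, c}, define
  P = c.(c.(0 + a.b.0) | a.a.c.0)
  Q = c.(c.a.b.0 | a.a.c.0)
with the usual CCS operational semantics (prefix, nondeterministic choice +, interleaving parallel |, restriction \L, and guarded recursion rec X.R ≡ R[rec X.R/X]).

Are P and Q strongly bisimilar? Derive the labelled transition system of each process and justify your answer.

P's transition system — 17 states:
  p0 = c.(c.(0 + a.b.0) | a.a.c.0) ⊢ =c=> p1
  p1 = c.(0 + a.b.0) | a.a.c.0 ⊢ =a=> p2, =c=> p3
  p2 = c.(0 + a.b.0) | a.c.0 ⊢ =a=> p4, =c=> p5
  p3 = (0 + a.b.0) | a.a.c.0 ⊢ =a=> p5, =a=> p6
  p4 = c.(0 + a.b.0) | c.0 ⊢ =c=> p7, =c=> p8
  p5 = (0 + a.b.0) | a.c.0 ⊢ =a=> p7, =a=> p9
  p6 = b.0 | a.a.c.0 ⊢ =a=> p9, =b=> p10
  p7 = (0 + a.b.0) | c.0 ⊢ =a=> p11, =c=> p12
  p8 = c.(0 + a.b.0) | 0 ⊢ =c=> p12
  p9 = b.0 | a.c.0 ⊢ =a=> p11, =b=> p13
  p10 = 0 | a.a.c.0 ⊢ =a=> p13
  p11 = b.0 | c.0 ⊢ =b=> p14, =c=> p15
  p12 = (0 + a.b.0) | 0 ⊢ =a=> p15
  p13 = 0 | a.c.0 ⊢ =a=> p14
  p14 = 0 | c.0 ⊢ =c=> p16
  p15 = b.0 | 0 ⊢ =b=> p16
  p16 = 0 | 0 ⊢ deadlocked
Q's transition system — 17 states:
  q0 = c.(c.a.b.0 | a.a.c.0) ⊢ =c=> q1
  q1 = c.a.b.0 | a.a.c.0 ⊢ =a=> q2, =c=> q3
  q2 = c.a.b.0 | a.c.0 ⊢ =a=> q4, =c=> q5
  q3 = a.b.0 | a.a.c.0 ⊢ =a=> q5, =a=> q6
  q4 = c.a.b.0 | c.0 ⊢ =c=> q7, =c=> q8
  q5 = a.b.0 | a.c.0 ⊢ =a=> q7, =a=> q9
  q6 = b.0 | a.a.c.0 ⊢ =a=> q9, =b=> q10
  q7 = a.b.0 | c.0 ⊢ =a=> q11, =c=> q12
  q8 = c.a.b.0 | 0 ⊢ =c=> q12
  q9 = b.0 | a.c.0 ⊢ =a=> q11, =b=> q13
  q10 = 0 | a.a.c.0 ⊢ =a=> q13
  q11 = b.0 | c.0 ⊢ =b=> q14, =c=> q15
  q12 = a.b.0 | 0 ⊢ =a=> q15
  q13 = 0 | a.c.0 ⊢ =a=> q14
  q14 = 0 | c.0 ⊢ =c=> q16
  q15 = b.0 | 0 ⊢ =b=> q16
  q16 = 0 | 0 ⊢ deadlocked
Bisimilarity quotient blocks:
  B0 = {p0, q0}
  B1 = {p1, q1}
  B2 = {p3, q3}
  B3 = {p5, q5}
  B4 = {p7, q7}
  B5 = {p12, q12}
  B6 = {p15, q15}
  B7 = {p16, q16}
  B8 = {p11, q11}
  B9 = {p14, q14}
  B10 = {p9, q9}
  B11 = {p13, q13}
  B12 = {p6, q6}
  B13 = {p10, q10}
  B14 = {p2, q2}
  B15 = {p4, q4}
  B16 = {p8, q8}
p0 ∈ B0, q0 ∈ B0 → same block

P ~ Q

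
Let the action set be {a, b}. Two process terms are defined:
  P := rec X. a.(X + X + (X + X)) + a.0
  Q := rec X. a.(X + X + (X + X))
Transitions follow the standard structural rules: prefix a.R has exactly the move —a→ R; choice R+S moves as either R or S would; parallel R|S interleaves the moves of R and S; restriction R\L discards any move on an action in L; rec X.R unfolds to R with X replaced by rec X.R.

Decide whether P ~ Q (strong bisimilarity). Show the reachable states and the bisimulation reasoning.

Reachable graph of P (3 states):
  m0 = rec X. a.(X + X + (X + X)) + a.0 has moves --a--▸ m1, --a--▸ m2
  m1 = (rec X. a.(X + X + (X + X)) + a.0) + (rec X. a.(X + X + (X + X)) + a.0) + ((rec X. a.(X + X + (X + X)) + a.0) + (rec X. a.(X + X + (X + X)) + a.0)) has moves --a--▸ m1, --a--▸ m2
  m2 = 0 has moves ·
Reachable graph of Q (2 states):
  n0 = rec X. a.(X + X + (X + X)) has moves --a--▸ n1
  n1 = (rec X. a.(X + X + (X + X))) + (rec X. a.(X + X + (X + X))) + ((rec X. a.(X + X + (X + X))) + (rec X. a.(X + X + (X + X)))) has moves --a--▸ n1
Bisimilarity quotient blocks:
  B0 = {m0, m1}
  B1 = {m2}
  B2 = {n0, n1}
m0 ∈ B0, n0 ∈ B2 → different blocks

P ≁ Q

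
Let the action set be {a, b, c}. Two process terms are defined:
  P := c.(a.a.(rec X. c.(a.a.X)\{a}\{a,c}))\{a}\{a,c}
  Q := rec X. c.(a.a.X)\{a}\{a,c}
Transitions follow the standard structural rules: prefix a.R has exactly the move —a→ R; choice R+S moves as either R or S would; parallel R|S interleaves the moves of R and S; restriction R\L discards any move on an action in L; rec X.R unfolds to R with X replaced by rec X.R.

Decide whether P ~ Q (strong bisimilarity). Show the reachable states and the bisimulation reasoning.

P ~ Q

Reachable graph of P (2 states):
  s0 = c.(a.a.(rec X. c.(a.a.X)\{a}\{a,c}))\{a}\{a,c} | ··c··> s1
  s1 = (a.a.(rec X. c.(a.a.X)\{a}\{a,c}))\{a}\{a,c} | stopped
Reachable graph of Q (2 states):
  t0 = rec X. c.(a.a.X)\{a}\{a,c} | ··c··> t1
  t1 = (a.a.(rec X. c.(a.a.X)\{a}\{a,c}))\{a}\{a,c} | stopped
Bisimilarity quotient blocks:
  B0 = {s0, t0}
  B1 = {s1, t1}
s0 ∈ B0, t0 ∈ B0 → same block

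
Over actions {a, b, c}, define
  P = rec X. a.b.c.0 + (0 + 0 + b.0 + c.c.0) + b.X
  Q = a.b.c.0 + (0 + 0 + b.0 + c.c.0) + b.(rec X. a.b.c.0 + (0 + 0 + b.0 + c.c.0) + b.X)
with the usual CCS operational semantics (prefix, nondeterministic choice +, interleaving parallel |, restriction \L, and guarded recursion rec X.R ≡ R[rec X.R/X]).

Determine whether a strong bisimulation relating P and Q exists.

P ~ Q

LTS(P): 4 reachable states
  s0 = rec X. a.b.c.0 + (0 + 0 + b.0 + c.c.0) + b.X has moves —a→ s1, —b→ s0, —b→ s2, —c→ s3
  s1 = b.c.0 has moves —b→ s3
  s2 = 0 has moves (no moves)
  s3 = c.0 has moves —c→ s2
LTS(Q): 5 reachable states
  t0 = a.b.c.0 + (0 + 0 + b.0 + c.c.0) + b.(rec X. a.b.c.0 + (0 + 0 + b.0 + c.c.0) + b.X) has moves —a→ t1, —b→ t2, —b→ t3, —c→ t4
  t1 = b.c.0 has moves —b→ t4
  t2 = 0 has moves (no moves)
  t3 = rec X. a.b.c.0 + (0 + 0 + b.0 + c.c.0) + b.X has moves —a→ t1, —b→ t2, —b→ t3, —c→ t4
  t4 = c.0 has moves —c→ t2
Coarsest stable partition (strong bisimilarity classes):
  B0 = {s0, t0, t3}
  B1 = {s2, t2}
  B2 = {s3, t4}
  B3 = {s1, t1}
s0 ∈ B0, t0 ∈ B0 → same block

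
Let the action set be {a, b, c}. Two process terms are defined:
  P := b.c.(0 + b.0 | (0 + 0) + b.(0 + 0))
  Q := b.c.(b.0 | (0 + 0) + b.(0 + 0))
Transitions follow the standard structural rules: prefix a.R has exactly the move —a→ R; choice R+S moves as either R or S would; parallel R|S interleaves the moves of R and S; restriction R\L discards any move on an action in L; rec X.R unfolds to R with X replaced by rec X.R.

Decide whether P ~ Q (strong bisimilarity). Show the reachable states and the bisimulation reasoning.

YES

LTS(P): 5 reachable states
  u0 = b.c.(0 + b.0 | (0 + 0) + b.(0 + 0)) → -b-> u1
  u1 = c.(0 + b.0 | (0 + 0) + b.(0 + 0)) → -c-> u2
  u2 = 0 + b.0 | (0 + 0) + b.(0 + 0) → -b-> u3, -b-> u4
  u3 = 0 + 0 → stopped
  u4 = 0 | (0 + 0) → stopped
LTS(Q): 5 reachable states
  v0 = b.c.(b.0 | (0 + 0) + b.(0 + 0)) → -b-> v1
  v1 = c.(b.0 | (0 + 0) + b.(0 + 0)) → -c-> v2
  v2 = b.0 | (0 + 0) + b.(0 + 0) → -b-> v3, -b-> v4
  v3 = 0 + 0 → stopped
  v4 = 0 | (0 + 0) → stopped
Bisimilarity quotient blocks:
  B0 = {u0, v0}
  B1 = {u1, v1}
  B2 = {u2, v2}
  B3 = {u3, u4, v3, v4}
u0 ∈ B0, v0 ∈ B0 → same block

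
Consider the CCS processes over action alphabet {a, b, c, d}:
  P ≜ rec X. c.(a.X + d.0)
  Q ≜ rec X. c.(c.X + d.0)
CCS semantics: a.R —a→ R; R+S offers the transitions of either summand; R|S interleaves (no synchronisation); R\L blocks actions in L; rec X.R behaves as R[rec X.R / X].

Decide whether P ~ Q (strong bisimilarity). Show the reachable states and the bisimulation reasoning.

Reachable graph of P (3 states):
  p0 = rec X. c.(a.X + d.0) :: -c-> p1
  p1 = a.(rec X. c.(a.X + d.0)) + d.0 :: -a-> p0, -d-> p2
  p2 = 0 :: deadlocked
Reachable graph of Q (3 states):
  q0 = rec X. c.(c.X + d.0) :: -c-> q1
  q1 = c.(rec X. c.(c.X + d.0)) + d.0 :: -c-> q0, -d-> q2
  q2 = 0 :: deadlocked
Coarsest stable partition (strong bisimilarity classes):
  B0 = {p0}
  B1 = {p1}
  B2 = {p2, q2}
  B3 = {q0}
  B4 = {q1}
p0 ∈ B0, q0 ∈ B3 → different blocks

not bisimilar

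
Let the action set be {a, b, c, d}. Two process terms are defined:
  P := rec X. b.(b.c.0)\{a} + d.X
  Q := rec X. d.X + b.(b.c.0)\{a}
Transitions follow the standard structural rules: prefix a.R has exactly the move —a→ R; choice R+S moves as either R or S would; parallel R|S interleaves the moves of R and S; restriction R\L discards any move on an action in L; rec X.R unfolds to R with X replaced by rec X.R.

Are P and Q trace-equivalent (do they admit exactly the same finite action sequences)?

P's transition system — 4 states:
  p0 = rec X. b.(b.c.0)\{a} + d.X :: -b-> p1, -d-> p0
  p1 = (b.c.0)\{a} :: -b-> p2
  p2 = (c.0)\{a} :: -c-> p3
  p3 = 0\{a} :: deadlocked
Q's transition system — 4 states:
  q0 = rec X. d.X + b.(b.c.0)\{a} :: -b-> q1, -d-> q0
  q1 = (b.c.0)\{a} :: -b-> q2
  q2 = (c.0)\{a} :: -c-> q3
  q3 = 0\{a} :: deadlocked
Coarsest stable partition (strong bisimilarity classes):
  B0 = {p0, q0}
  B1 = {p1, q1}
  B2 = {p2, q2}
  B3 = {p3, q3}
p0 ∈ B0, q0 ∈ B0 → same block
Bisimilar ⇒ trace-equivalent.

YES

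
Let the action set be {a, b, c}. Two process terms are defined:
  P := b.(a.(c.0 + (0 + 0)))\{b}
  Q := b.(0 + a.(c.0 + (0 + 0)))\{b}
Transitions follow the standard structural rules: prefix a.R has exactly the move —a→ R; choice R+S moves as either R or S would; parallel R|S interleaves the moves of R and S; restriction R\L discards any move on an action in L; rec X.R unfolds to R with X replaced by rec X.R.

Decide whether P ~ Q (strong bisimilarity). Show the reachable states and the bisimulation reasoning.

LTS(P): 4 reachable states
  p0 = b.(a.(c.0 + (0 + 0)))\{b} ⊢ -b-> p1
  p1 = (a.(c.0 + (0 + 0)))\{b} ⊢ -a-> p2
  p2 = (c.0 + (0 + 0))\{b} ⊢ -c-> p3
  p3 = 0\{b} ⊢ ∅
LTS(Q): 4 reachable states
  q0 = b.(0 + a.(c.0 + (0 + 0)))\{b} ⊢ -b-> q1
  q1 = (0 + a.(c.0 + (0 + 0)))\{b} ⊢ -a-> q2
  q2 = (c.0 + (0 + 0))\{b} ⊢ -c-> q3
  q3 = 0\{b} ⊢ ∅
Bisimilarity quotient blocks:
  B0 = {p0, q0}
  B1 = {p1, q1}
  B2 = {p2, q2}
  B3 = {p3, q3}
p0 ∈ B0, q0 ∈ B0 → same block

bisimilar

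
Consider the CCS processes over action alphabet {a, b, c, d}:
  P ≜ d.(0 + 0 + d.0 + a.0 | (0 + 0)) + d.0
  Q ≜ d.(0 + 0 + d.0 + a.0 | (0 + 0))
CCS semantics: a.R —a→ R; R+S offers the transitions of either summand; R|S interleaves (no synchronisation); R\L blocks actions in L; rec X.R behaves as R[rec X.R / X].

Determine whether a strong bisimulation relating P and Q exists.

NO

LTS(P): 4 reachable states
  u0 = d.(0 + 0 + d.0 + a.0 | (0 + 0)) + d.0 has moves ··d··> u1, ··d··> u2
  u1 = 0 has moves ·
  u2 = 0 + 0 + d.0 + a.0 | (0 + 0) has moves ··a··> u3, ··d··> u1
  u3 = 0 | (0 + 0) has moves ·
LTS(Q): 4 reachable states
  v0 = d.(0 + 0 + d.0 + a.0 | (0 + 0)) has moves ··d··> v1
  v1 = 0 + 0 + d.0 + a.0 | (0 + 0) has moves ··a··> v2, ··d··> v3
  v2 = 0 | (0 + 0) has moves ·
  v3 = 0 has moves ·
Partition-refinement fixed point:
  B0 = {u0}
  B1 = {u2, v1}
  B2 = {u1, u3, v2, v3}
  B3 = {v0}
u0 ∈ B0, v0 ∈ B3 → different blocks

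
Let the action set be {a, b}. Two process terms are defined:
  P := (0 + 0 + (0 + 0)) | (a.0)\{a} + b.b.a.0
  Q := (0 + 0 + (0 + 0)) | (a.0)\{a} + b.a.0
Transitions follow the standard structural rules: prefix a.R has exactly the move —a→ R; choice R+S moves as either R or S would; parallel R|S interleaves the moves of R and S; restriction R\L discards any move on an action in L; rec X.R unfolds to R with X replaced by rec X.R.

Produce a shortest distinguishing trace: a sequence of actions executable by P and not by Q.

bb

P's transition system — 4 states:
  s0 = (0 + 0 + (0 + 0)) | (a.0)\{a} + b.b.a.0 | -b-> s1
  s1 = b.a.0 | -b-> s2
  s2 = a.0 | -a-> s3
  s3 = 0 | ∅
Q's transition system — 3 states:
  t0 = (0 + 0 + (0 + 0)) | (a.0)\{a} + b.a.0 | -b-> t1
  t1 = a.0 | -a-> t2
  t2 = 0 | ∅
Executing bb from P (initial set {s0}):
  [1] b ⇒ {s1}
  [2] b ⇒ {s2}
  P completes σ.
Executing bb from Q (initial set {t0}):
  [1] b ⇒ {t1}
  [2] b ⇒ ∅ (Q stuck)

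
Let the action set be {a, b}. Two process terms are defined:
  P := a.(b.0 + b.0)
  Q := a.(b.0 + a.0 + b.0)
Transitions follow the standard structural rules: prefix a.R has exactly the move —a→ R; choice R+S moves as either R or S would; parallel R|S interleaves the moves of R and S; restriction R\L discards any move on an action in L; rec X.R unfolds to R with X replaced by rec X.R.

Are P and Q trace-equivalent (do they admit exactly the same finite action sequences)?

P's transition system — 3 states:
  u0 = a.(b.0 + b.0) | —a→ u1
  u1 = b.0 + b.0 | —b→ u2
  u2 = 0 | deadlocked
Q's transition system — 3 states:
  v0 = a.(b.0 + a.0 + b.0) | —a→ v1
  v1 = b.0 + a.0 + b.0 | —a→ v2, —b→ v2
  v2 = 0 | deadlocked
Trace ⟨aa⟩ through Q, begin at {v0}:
  after a @ step 1: {v1}
  after a @ step 2: {v2}
  Q completes σ.
Trace ⟨aa⟩ through P, begin at {u0}:
  after a @ step 1: {u1}
  after a @ step 2: ∅ (P stuck)

NO — witness ⟨aa⟩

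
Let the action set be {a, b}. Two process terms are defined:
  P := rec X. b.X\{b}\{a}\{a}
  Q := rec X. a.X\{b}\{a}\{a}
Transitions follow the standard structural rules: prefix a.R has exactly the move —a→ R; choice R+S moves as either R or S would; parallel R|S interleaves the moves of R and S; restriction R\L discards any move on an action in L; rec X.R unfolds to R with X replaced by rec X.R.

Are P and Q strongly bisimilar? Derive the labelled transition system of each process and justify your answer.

Reachable graph of P (2 states):
  s0 = rec X. b.X\{b}\{a}\{a} :: =b=> s1
  s1 = (rec X. b.X\{b}\{a}\{a})\{b}\{a}\{a} :: ·
Reachable graph of Q (2 states):
  t0 = rec X. a.X\{b}\{a}\{a} :: =a=> t1
  t1 = (rec X. a.X\{b}\{a}\{a})\{b}\{a}\{a} :: ·
Partition-refinement fixed point:
  B0 = {s0}
  B1 = {s1, t1}
  B2 = {t0}
s0 ∈ B0, t0 ∈ B2 → different blocks

not bisimilar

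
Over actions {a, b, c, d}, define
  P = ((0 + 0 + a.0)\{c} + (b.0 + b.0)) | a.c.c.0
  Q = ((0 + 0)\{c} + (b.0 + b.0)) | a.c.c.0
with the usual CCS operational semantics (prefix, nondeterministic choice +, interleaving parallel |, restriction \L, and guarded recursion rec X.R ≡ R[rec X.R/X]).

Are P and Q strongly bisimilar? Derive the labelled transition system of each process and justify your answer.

P's transition system — 12 states:
  m0 = ((0 + 0 + a.0)\{c} + (b.0 + b.0)) | a.c.c.0 :: ··a··> m1, ··a··> m2, ··b··> m3
  m1 = ((0 + 0 + a.0)\{c} + (b.0 + b.0)) | c.c.0 :: ··a··> m4, ··b··> m5, ··c··> m6
  m2 = 0\{c} | a.c.c.0 :: ··a··> m4
  m3 = 0 | a.c.c.0 :: ··a··> m5
  m4 = 0\{c} | c.c.0 :: ··c··> m7
  m5 = 0 | c.c.0 :: ··c··> m8
  m6 = ((0 + 0 + a.0)\{c} + (b.0 + b.0)) | c.0 :: ··a··> m7, ··b··> m8, ··c··> m9
  m7 = 0\{c} | c.0 :: ··c··> m10
  m8 = 0 | c.0 :: ··c··> m11
  m9 = ((0 + 0 + a.0)\{c} + (b.0 + b.0)) | 0 :: ··a··> m10, ··b··> m11
  m10 = 0\{c} | 0 :: stopped
  m11 = 0 | 0 :: stopped
Q's transition system — 8 states:
  n0 = ((0 + 0)\{c} + (b.0 + b.0)) | a.c.c.0 :: ··a··> n1, ··b··> n2
  n1 = ((0 + 0)\{c} + (b.0 + b.0)) | c.c.0 :: ··b··> n3, ··c··> n4
  n2 = 0 | a.c.c.0 :: ··a··> n3
  n3 = 0 | c.c.0 :: ··c··> n5
  n4 = ((0 + 0)\{c} + (b.0 + b.0)) | c.0 :: ··b··> n5, ··c··> n6
  n5 = 0 | c.0 :: ··c··> n7
  n6 = ((0 + 0)\{c} + (b.0 + b.0)) | 0 :: ··b··> n7
  n7 = 0 | 0 :: stopped
Partition-refinement fixed point:
  B0 = {m0}
  B1 = {m2, m3, n2}
  B2 = {m4, m5, n3}
  B3 = {m7, m8, n5}
  B4 = {m10, m11, n7}
  B5 = {m1}
  B6 = {m6}
  B7 = {m9}
  B8 = {n0}
  B9 = {n1}
  B10 = {n4}
  B11 = {n6}
m0 ∈ B0, n0 ∈ B8 → different blocks

P ≁ Q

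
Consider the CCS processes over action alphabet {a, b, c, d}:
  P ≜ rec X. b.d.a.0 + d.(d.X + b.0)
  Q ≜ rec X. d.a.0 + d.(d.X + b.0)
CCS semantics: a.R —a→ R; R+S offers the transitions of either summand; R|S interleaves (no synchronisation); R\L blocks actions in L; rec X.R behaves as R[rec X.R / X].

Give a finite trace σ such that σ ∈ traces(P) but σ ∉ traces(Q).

b

P's transition system — 5 states:
  m0 = rec X. b.d.a.0 + d.(d.X + b.0) :: --b--▸ m1, --d--▸ m2
  m1 = d.a.0 :: --d--▸ m3
  m2 = d.(rec X. b.d.a.0 + d.(d.X + b.0)) + b.0 :: --b--▸ m4, --d--▸ m0
  m3 = a.0 :: --a--▸ m4
  m4 = 0 :: (no moves)
Q's transition system — 4 states:
  n0 = rec X. d.a.0 + d.(d.X + b.0) :: --d--▸ n1, --d--▸ n2
  n1 = a.0 :: --a--▸ n3
  n2 = d.(rec X. d.a.0 + d.(d.X + b.0)) + b.0 :: --b--▸ n3, --d--▸ n0
  n3 = 0 :: (no moves)
Trace ⟨b⟩ through P, begin at {m0}:
  after b @ step 1: {m1}
  — P admits the full trace.
Trace ⟨b⟩ through Q, begin at {n0}:
  after b @ step 1: ∅ (Q stuck)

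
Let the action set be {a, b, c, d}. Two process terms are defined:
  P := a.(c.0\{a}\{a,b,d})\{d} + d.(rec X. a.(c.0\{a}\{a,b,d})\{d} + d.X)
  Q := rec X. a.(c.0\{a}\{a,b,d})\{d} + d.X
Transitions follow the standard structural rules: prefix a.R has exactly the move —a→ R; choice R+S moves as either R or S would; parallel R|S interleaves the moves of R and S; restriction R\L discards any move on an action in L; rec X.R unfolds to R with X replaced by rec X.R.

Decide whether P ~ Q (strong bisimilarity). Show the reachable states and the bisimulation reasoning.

P ~ Q

P's transition system — 4 states:
  p0 = a.(c.0\{a}\{a,b,d})\{d} + d.(rec X. a.(c.0\{a}\{a,b,d})\{d} + d.X) | --a--▸ p1, --d--▸ p2
  p1 = (c.0\{a}\{a,b,d})\{d} | --c--▸ p3
  p2 = rec X. a.(c.0\{a}\{a,b,d})\{d} + d.X | --a--▸ p1, --d--▸ p2
  p3 = 0\{a}\{a,b,d}\{d} | deadlocked
Q's transition system — 3 states:
  q0 = rec X. a.(c.0\{a}\{a,b,d})\{d} + d.X | --a--▸ q1, --d--▸ q0
  q1 = (c.0\{a}\{a,b,d})\{d} | --c--▸ q2
  q2 = 0\{a}\{a,b,d}\{d} | deadlocked
Bisimilarity quotient blocks:
  B0 = {p0, p2, q0}
  B1 = {p1, q1}
  B2 = {p3, q2}
p0 ∈ B0, q0 ∈ B0 → same block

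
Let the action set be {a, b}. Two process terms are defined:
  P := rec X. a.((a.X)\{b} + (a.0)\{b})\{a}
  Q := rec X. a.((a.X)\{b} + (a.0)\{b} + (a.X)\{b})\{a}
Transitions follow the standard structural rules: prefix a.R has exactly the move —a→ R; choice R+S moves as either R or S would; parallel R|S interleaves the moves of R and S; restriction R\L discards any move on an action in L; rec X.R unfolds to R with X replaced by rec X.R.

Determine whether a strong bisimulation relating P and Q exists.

Reachable graph of P (2 states):
  s0 = rec X. a.((a.X)\{b} + (a.0)\{b})\{a} → —a→ s1
  s1 = ((a.(rec X. a.((a.X)\{b} + (a.0)\{b})\{a}))\{b} + (a.0)\{b})\{a} → ∅
Reachable graph of Q (2 states):
  t0 = rec X. a.((a.X)\{b} + (a.0)\{b} + (a.X)\{b})\{a} → —a→ t1
  t1 = ((a.(rec X. a.((a.X)\{b} + (a.0)\{b} + (a.X)\{b})\{a}))\{b} + (a.0)\{b} + (a.(rec X. a.((a.X)\{b} + (a.0)\{b} + (a.X)\{b})\{a}))\{b})\{a} → ∅
Partition-refinement fixed point:
  B0 = {s0, t0}
  B1 = {s1, t1}
s0 ∈ B0, t0 ∈ B0 → same block

bisimilar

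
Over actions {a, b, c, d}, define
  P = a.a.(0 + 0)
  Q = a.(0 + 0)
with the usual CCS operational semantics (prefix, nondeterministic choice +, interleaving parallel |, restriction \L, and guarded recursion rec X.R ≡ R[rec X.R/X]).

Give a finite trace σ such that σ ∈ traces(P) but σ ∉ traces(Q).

Reachable graph of P (3 states):
  p0 = a.a.(0 + 0) has moves -a-> p1
  p1 = a.(0 + 0) has moves -a-> p2
  p2 = 0 + 0 has moves ∅
Reachable graph of Q (2 states):
  q0 = a.(0 + 0) has moves -a-> q1
  q1 = 0 + 0 has moves ∅
Trace ⟨aa⟩ through P, begin at {p0}:
  [1] a ⇒ {p1}
  [2] a ⇒ {p2}
  — P admits the full trace.
Trace ⟨aa⟩ through Q, begin at {q0}:
  [1] a ⇒ {q1}
  [2] a ⇒ ∅ (Q stuck)

aa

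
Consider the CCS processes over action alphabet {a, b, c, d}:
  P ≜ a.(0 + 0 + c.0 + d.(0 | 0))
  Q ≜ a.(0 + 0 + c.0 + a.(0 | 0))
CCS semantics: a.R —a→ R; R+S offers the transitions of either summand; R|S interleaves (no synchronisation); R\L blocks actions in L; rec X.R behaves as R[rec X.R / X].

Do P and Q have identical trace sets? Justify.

trace-distinct — witness ⟨ad⟩

LTS(P): 4 reachable states
  u0 = a.(0 + 0 + c.0 + d.(0 | 0)) :: --a--▸ u1
  u1 = 0 + 0 + c.0 + d.(0 | 0) :: --c--▸ u2, --d--▸ u3
  u2 = 0 :: ·
  u3 = 0 | 0 :: ·
LTS(Q): 4 reachable states
  v0 = a.(0 + 0 + c.0 + a.(0 | 0)) :: --a--▸ v1
  v1 = 0 + 0 + c.0 + a.(0 | 0) :: --a--▸ v2, --c--▸ v3
  v2 = 0 | 0 :: ·
  v3 = 0 :: ·
Run σ = ⟨ad⟩ on P: start {u0}
  step 1 (a): {u1}
  step 2 (d): {u3}
  ✓ P
Run σ = ⟨ad⟩ on Q: start {v0}
  step 1 (a): {v1}
  step 2 (d): ∅ (Q stuck)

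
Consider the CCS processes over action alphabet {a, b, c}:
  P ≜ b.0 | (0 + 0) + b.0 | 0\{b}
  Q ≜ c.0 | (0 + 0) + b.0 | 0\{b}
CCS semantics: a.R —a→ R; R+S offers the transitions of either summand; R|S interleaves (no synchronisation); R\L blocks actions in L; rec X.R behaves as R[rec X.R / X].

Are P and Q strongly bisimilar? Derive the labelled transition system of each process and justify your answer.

LTS(P): 3 reachable states
  m0 = b.0 | (0 + 0) + b.0 | 0\{b} ⊢ —b→ m1, —b→ m2
  m1 = 0 | (0 + 0) ⊢ ·
  m2 = 0 | 0\{b} ⊢ ·
LTS(Q): 3 reachable states
  n0 = c.0 | (0 + 0) + b.0 | 0\{b} ⊢ —b→ n1, —c→ n2
  n1 = 0 | 0\{b} ⊢ ·
  n2 = 0 | (0 + 0) ⊢ ·
Partition-refinement fixed point:
  B0 = {m0}
  B1 = {m1, m2, n1, n2}
  B2 = {n0}
m0 ∈ B0, n0 ∈ B2 → different blocks

P ≁ Q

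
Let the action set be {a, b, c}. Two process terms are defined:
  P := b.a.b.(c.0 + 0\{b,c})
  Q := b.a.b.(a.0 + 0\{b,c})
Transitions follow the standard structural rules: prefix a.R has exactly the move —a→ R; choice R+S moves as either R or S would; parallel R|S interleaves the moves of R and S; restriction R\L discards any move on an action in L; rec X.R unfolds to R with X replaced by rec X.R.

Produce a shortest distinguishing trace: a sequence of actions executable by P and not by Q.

P's transition system — 5 states:
  s0 = b.a.b.(c.0 + 0\{b,c}) has moves --b--▸ s1
  s1 = a.b.(c.0 + 0\{b,c}) has moves --a--▸ s2
  s2 = b.(c.0 + 0\{b,c}) has moves --b--▸ s3
  s3 = c.0 + 0\{b,c} has moves --c--▸ s4
  s4 = 0 has moves (no moves)
Q's transition system — 5 states:
  t0 = b.a.b.(a.0 + 0\{b,c}) has moves --b--▸ t1
  t1 = a.b.(a.0 + 0\{b,c}) has moves --a--▸ t2
  t2 = b.(a.0 + 0\{b,c}) has moves --b--▸ t3
  t3 = a.0 + 0\{b,c} has moves --a--▸ t4
  t4 = 0 has moves (no moves)
Executing babc from P (initial set {s0}):
  [1] b ⇒ {s1}
  [2] a ⇒ {s2}
  [3] b ⇒ {s3}
  [4] c ⇒ {s4}
  — P admits the full trace.
Executing babc from Q (initial set {t0}):
  [1] b ⇒ {t1}
  [2] a ⇒ {t2}
  [3] b ⇒ {t3}
  [4] c ⇒ ∅ (Q stuck)

babc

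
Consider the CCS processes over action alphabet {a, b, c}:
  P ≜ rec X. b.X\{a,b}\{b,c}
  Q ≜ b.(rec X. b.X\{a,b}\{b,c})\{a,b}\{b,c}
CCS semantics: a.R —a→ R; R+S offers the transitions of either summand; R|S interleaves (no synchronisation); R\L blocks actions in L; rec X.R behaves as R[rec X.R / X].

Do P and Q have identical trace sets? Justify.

traces(P) = traces(Q)

LTS(P): 2 reachable states
  u0 = rec X. b.X\{a,b}\{b,c} has moves -b-> u1
  u1 = (rec X. b.X\{a,b}\{b,c})\{a,b}\{b,c} has moves ·
LTS(Q): 2 reachable states
  v0 = b.(rec X. b.X\{a,b}\{b,c})\{a,b}\{b,c} has moves -b-> v1
  v1 = (rec X. b.X\{a,b}\{b,c})\{a,b}\{b,c} has moves ·
Partition-refinement fixed point:
  B0 = {u0, v0}
  B1 = {u1, v1}
u0 ∈ B0, v0 ∈ B0 → same block
Bisimilar ⇒ trace-equivalent.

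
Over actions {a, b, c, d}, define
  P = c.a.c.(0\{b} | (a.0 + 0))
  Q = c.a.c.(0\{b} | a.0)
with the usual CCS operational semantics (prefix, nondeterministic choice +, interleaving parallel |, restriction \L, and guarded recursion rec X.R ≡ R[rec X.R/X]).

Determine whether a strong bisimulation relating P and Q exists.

bisimilar

LTS(P): 5 reachable states
  u0 = c.a.c.(0\{b} | (a.0 + 0)) → =c=> u1
  u1 = a.c.(0\{b} | (a.0 + 0)) → =a=> u2
  u2 = c.(0\{b} | (a.0 + 0)) → =c=> u3
  u3 = 0\{b} | (a.0 + 0) → =a=> u4
  u4 = 0\{b} | 0 → ·
LTS(Q): 5 reachable states
  v0 = c.a.c.(0\{b} | a.0) → =c=> v1
  v1 = a.c.(0\{b} | a.0) → =a=> v2
  v2 = c.(0\{b} | a.0) → =c=> v3
  v3 = 0\{b} | a.0 → =a=> v4
  v4 = 0\{b} | 0 → ·
Bisimilarity quotient blocks:
  B0 = {u0, v0}
  B1 = {u1, v1}
  B2 = {u2, v2}
  B3 = {u3, v3}
  B4 = {u4, v4}
u0 ∈ B0, v0 ∈ B0 → same block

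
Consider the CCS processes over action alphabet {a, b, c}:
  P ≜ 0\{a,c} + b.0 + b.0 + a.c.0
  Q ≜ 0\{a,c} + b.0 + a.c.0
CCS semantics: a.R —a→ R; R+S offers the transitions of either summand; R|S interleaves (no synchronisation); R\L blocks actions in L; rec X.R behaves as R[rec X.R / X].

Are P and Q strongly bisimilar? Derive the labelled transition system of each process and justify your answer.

bisimilar

Reachable graph of P (3 states):
  m0 = 0\{a,c} + b.0 + b.0 + a.c.0 :: -a-> m1, -b-> m2
  m1 = c.0 :: -c-> m2
  m2 = 0 :: ·
Reachable graph of Q (3 states):
  n0 = 0\{a,c} + b.0 + a.c.0 :: -a-> n1, -b-> n2
  n1 = c.0 :: -c-> n2
  n2 = 0 :: ·
Partition-refinement fixed point:
  B0 = {m0, n0}
  B1 = {m2, n2}
  B2 = {m1, n1}
m0 ∈ B0, n0 ∈ B0 → same block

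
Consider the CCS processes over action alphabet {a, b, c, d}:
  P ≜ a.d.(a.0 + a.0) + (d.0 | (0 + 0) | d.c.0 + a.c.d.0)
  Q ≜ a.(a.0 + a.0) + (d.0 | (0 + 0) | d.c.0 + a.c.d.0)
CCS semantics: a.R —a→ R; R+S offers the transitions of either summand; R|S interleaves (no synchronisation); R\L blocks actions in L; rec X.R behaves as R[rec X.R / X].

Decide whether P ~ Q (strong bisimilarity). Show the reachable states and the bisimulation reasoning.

P ≁ Q

LTS(P): 11 reachable states
  u0 = a.d.(a.0 + a.0) + (d.0 | (0 + 0) | d.c.0 + a.c.d.0) has moves —a→ u1, —a→ u2, —d→ u3, —d→ u4
  u1 = c.d.0 has moves —c→ u5
  u2 = d.(a.0 + a.0) has moves —d→ u6
  u3 = 0 | (0 + 0) | d.c.0 has moves —d→ u7
  u4 = d.0 | (0 + 0) | c.0 has moves —c→ u8, —d→ u7
  u5 = d.0 has moves —d→ u9
  u6 = a.0 + a.0 has moves —a→ u9
  u7 = 0 | (0 + 0) | c.0 has moves —c→ u10
  u8 = d.0 | (0 + 0) | 0 has moves —d→ u10
  u9 = 0 has moves ·
  u10 = 0 | (0 + 0) | 0 has moves ·
LTS(Q): 10 reachable states
  v0 = a.(a.0 + a.0) + (d.0 | (0 + 0) | d.c.0 + a.c.d.0) has moves —a→ v1, —a→ v2, —d→ v3, —d→ v4
  v1 = a.0 + a.0 has moves —a→ v5
  v2 = c.d.0 has moves —c→ v6
  v3 = 0 | (0 + 0) | d.c.0 has moves —d→ v7
  v4 = d.0 | (0 + 0) | c.0 has moves —c→ v8, —d→ v7
  v5 = 0 has moves ·
  v6 = d.0 has moves —d→ v5
  v7 = 0 | (0 + 0) | c.0 has moves —c→ v9
  v8 = d.0 | (0 + 0) | 0 has moves —d→ v9
  v9 = 0 | (0 + 0) | 0 has moves ·
Bisimilarity quotient blocks:
  B0 = {u0}
  B1 = {u1, v2}
  B2 = {u5, u8, v6, v8}
  B3 = {u10, u9, v5, v9}
  B4 = {u2}
  B5 = {u6, v1}
  B6 = {u4, v4}
  B7 = {u7, v7}
  B8 = {u3, v3}
  B9 = {v0}
u0 ∈ B0, v0 ∈ B9 → different blocks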